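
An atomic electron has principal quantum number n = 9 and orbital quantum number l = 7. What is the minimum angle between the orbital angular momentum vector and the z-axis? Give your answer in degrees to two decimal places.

θ_min ≈ 20.70°

|L| = √(l(l+1)) ℏ = 2√14 ℏ.
The smallest angle corresponds to the largest L_z, i.e. m_l = l = 7, giving L_z = 7ℏ.
cos θ_min = 7/√56, so θ_min ≈ 20.70°.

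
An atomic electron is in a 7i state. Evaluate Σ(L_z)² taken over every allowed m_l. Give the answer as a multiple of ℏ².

7i means n = 7, l = 6.
m_l ∈ {-6, -5, -4, -3, -2, -1, 0, 1, 2, 3, 4, 5, 6}.
Σ m_l² = l(l+1)(2l+1)/3 = 6·7·13/3 = 182.

Σ(L_z)² = 182 ℏ²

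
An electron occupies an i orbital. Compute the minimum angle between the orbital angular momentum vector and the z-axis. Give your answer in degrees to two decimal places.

θ_min ≈ 22.21°

For an i orbital, l = 6.
|L| = ℏ√(l(l+1)) = √42 ℏ.
The smallest angle corresponds to the largest L_z, i.e. m_l = l = 6, giving L_z = 6ℏ.
cos θ_min = 6/√42, so θ_min ≈ 22.21°.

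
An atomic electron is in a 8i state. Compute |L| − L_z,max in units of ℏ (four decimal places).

The 8i subshell has l = 6.
|L| = √42 ℏ ≈ 6.4807ℏ, while L_z,max = lℏ = 6ℏ.
The difference is (√42 − 6)ℏ ≈ 0.4807ℏ.

|L| − L_z,max ≈ 0.4807ℏ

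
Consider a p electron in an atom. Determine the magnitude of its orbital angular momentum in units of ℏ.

|L| = √2 ℏ ≈ 1.414ℏ

A p state has l = 1.
|L| = ℏ√(l(l+1)) = ℏ√(1·2) = √2 ℏ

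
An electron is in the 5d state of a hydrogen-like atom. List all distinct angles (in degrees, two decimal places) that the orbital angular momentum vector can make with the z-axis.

For 5d, l = 2.
|L|² = l(l+1)ℏ² = 6ℏ², so |L| = √6 ℏ.
cos θ = m_l/√6 for each m_l ∈ {-2, -1, 0, 1, 2}.

θ ∈ {35.26°, 65.91°, 90.00°, 114.09°, 144.74°}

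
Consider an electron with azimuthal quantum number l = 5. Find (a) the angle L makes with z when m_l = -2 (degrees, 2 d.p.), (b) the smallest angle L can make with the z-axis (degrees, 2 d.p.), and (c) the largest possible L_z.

For m_l = -2: cos θ = -2/√30, θ ≈ 111.42°.
cos θ_min = 5/√30, so θ_min ≈ 24.09°.
L_z,max = lℏ = 5ℏ.

θ(m_l=-2) ≈ 111.42°; θ_min ≈ 24.09°; L_z,max = 5ℏ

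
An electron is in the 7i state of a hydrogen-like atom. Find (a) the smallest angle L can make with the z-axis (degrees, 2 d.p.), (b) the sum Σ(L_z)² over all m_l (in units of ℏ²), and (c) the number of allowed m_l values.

θ_min ≈ 22.21°; Σ(L_z)² = 182 ℏ²; 13 values

For 7i, l = 6.
cos θ_min = 6/√42, so θ_min ≈ 22.21°.
Σ m_l² = 182, so Σ(L_z)² = 182 ℏ².
There are 2l+1 = 13 values of m_l.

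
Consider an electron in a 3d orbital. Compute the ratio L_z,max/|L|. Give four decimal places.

3d means n = 3, l = 2.
|L| = √6 ℏ ≈ 2.4495ℏ, while L_z,max = lℏ = 2ℏ.
L_z,max/|L| = 2/√6 = 0.8165.

L_z,max/|L| = 0.8165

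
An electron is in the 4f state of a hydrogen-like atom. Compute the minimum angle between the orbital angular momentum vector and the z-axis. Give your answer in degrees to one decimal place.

The 4f subshell has l = 3.
|L| = ℏ√(l(l+1)) = 2√3 ℏ.
The smallest angle corresponds to the largest L_z, i.e. m_l = l = 3, giving L_z = 3ℏ.
cos θ_min = 3/√12, so θ_min ≈ 30.0°.

θ_min ≈ 30.0°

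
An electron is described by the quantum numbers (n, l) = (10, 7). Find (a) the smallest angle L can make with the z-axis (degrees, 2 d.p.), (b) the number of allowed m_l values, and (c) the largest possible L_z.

θ_min ≈ 20.70°; 15 values; L_z,max = 7ℏ

cos θ_min = 7/√56, so θ_min ≈ 20.70°.
There are 2l+1 = 15 values of m_l.
L_z,max = lℏ = 7ℏ.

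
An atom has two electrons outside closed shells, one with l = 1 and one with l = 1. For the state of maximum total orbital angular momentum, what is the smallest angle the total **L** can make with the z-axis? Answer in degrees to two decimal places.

L runs from |1 − 1| = 0 to 1 + 1 = 2.
Allowed values: L = 0, 1, 2.
The maximum is L = 2, with |L_tot| = ℏ√(2·3) = √6 ℏ.
The minimum angle with z is arccos(2/√6) ≈ 35.26°.

θ_min ≈ 35.26°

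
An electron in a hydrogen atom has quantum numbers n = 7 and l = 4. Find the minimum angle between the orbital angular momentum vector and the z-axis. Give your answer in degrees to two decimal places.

θ_min ≈ 26.57°

|L| = √(l(l+1)) ℏ = 2√5 ℏ.
The smallest angle corresponds to the largest L_z, i.e. m_l = l = 4, giving L_z = 4ℏ.
cos θ_min = 4/√20, so θ_min ≈ 26.57°.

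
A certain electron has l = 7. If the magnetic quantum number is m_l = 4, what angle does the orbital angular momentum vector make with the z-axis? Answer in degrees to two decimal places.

θ ≈ 57.69°

|L| = ℏ√(l(l+1)) = 2√14 ℏ.
L_z = m_l ℏ = 4ℏ.
cos θ = L_z/|L| = 4/√56, so θ ≈ 57.69°.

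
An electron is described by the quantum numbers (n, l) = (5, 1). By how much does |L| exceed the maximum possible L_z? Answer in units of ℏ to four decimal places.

|L| = √2 ℏ ≈ 1.4142ℏ, while L_z,max = lℏ = 1ℏ.
The difference is (√2 − 1)ℏ ≈ 0.4142ℏ.

|L| − L_z,max ≈ 0.4142ℏ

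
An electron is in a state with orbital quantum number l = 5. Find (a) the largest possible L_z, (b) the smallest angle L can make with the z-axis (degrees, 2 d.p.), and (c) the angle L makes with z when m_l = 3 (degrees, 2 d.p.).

L_z,max = 5ℏ; θ_min ≈ 24.09°; θ(m_l=3) ≈ 56.79°

L_z,max = lℏ = 5ℏ.
cos θ_min = 5/√30, so θ_min ≈ 24.09°.
For m_l = 3: cos θ = 3/√30, θ ≈ 56.79°.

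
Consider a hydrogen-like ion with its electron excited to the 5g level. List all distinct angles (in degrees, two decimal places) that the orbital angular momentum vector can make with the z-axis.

θ ∈ {26.57°, 47.87°, 63.43°, 77.08°, 90.00°, 102.92°, 116.57°, 132.13°, 153.43°}

The 5g level has l = 4.
|L| = √(l(l+1)) ℏ = 2√5 ℏ.
cos θ = m_l/√20 for each m_l ∈ {-4, -3, -2, -1, 0, 1, 2, 3, 4}.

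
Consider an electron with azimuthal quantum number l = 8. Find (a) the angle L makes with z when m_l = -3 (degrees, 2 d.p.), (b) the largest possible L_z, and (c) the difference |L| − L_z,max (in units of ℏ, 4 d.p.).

For m_l = -3: cos θ = -3/√72, θ ≈ 110.70°.
L_z,max = lℏ = 8ℏ.
|L| − L_z,max = (6√2 − 8)ℏ ≈ 0.4853ℏ.

θ(m_l=-3) ≈ 110.70°; L_z,max = 8ℏ; |L|−L_z,max ≈ 0.4853ℏ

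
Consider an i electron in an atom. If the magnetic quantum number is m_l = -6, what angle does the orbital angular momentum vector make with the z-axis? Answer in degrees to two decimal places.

θ ≈ 157.79°

For an i orbital, l = 6.
|L| = ℏ√(l(l+1)) = √42 ℏ.
L_z = m_l ℏ = −6ℏ.
cos θ = L_z/|L| = -6/√42, so θ ≈ 157.79°.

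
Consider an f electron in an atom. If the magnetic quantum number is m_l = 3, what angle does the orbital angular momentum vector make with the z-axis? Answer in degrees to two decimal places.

For an f orbital, l = 3.
|L|² = l(l+1)ℏ² = 12ℏ², so |L| = 2√3 ℏ.
L_z = m_l ℏ = 3ℏ.
cos θ = L_z/|L| = 3/√12, so θ ≈ 30.00°.

θ ≈ 30.00°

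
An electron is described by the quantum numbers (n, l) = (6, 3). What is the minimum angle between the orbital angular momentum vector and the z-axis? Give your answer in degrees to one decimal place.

θ_min ≈ 30.0°

|L|² = l(l+1)ℏ² = 12ℏ², so |L| = 2√3 ℏ.
The smallest angle corresponds to the largest L_z, i.e. m_l = l = 3, giving L_z = 3ℏ.
cos θ_min = 3/√12, so θ_min ≈ 30.0°.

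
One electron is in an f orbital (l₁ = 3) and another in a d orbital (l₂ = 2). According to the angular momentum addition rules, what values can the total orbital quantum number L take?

By the triangle rule, |l₁ − l₂| ≤ L ≤ l₁ + l₂.
L ∈ {1, 2, 3, 4, 5}.

L = 1, 2, 3, 4, 5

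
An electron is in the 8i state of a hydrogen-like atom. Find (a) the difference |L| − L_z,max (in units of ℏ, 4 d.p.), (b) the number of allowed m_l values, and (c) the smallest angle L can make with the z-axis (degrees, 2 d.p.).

The 8i subshell has l = 6.
|L| − L_z,max = (√42 − 6)ℏ ≈ 0.4807ℏ.
There are 2l+1 = 13 values of m_l.
cos θ_min = 6/√42, so θ_min ≈ 22.21°.

|L|−L_z,max ≈ 0.4807ℏ; 13 values; θ_min ≈ 22.21°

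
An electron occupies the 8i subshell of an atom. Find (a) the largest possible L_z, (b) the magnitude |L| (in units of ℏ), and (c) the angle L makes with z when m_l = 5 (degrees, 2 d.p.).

For 8i, l = 6.
L_z,max = lℏ = 6ℏ.
|L| = ℏ√(6·7) = √42 ℏ ≈ 6.481ℏ.
For m_l = 5: cos θ = 5/√42, θ ≈ 39.51°.

L_z,max = 6ℏ; |L| = √42 ℏ ≈ 6.481ℏ; θ(m_l=5) ≈ 39.51°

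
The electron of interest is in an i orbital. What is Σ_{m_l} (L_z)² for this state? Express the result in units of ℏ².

The letter i corresponds to l = 6.
m_l ∈ {-6, -5, -4, -3, -2, -1, 0, 1, 2, 3, 4, 5, 6}.
Σ m_l² = l(l+1)(2l+1)/3 = 6·7·13/3 = 182.

Σ(L_z)² = 182 ℏ²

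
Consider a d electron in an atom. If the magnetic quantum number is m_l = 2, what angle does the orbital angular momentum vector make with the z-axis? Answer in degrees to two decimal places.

D corresponds to l = 2.
|L|² = l(l+1)ℏ² = 6ℏ², so |L| = √6 ℏ.
L_z = m_l ℏ = 2ℏ.
cos θ = L_z/|L| = 2/√6, so θ ≈ 35.26°.

θ ≈ 35.26°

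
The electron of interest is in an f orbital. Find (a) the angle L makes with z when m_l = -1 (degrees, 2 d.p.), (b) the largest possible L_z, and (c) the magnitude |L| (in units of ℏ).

θ(m_l=-1) ≈ 106.78°; L_z,max = 3ℏ; |L| = 2√3 ℏ ≈ 3.464ℏ

An f state has l = 3.
For m_l = -1: cos θ = -1/√12, θ ≈ 106.78°.
L_z,max = lℏ = 3ℏ.
|L| = ℏ√(3·4) = 2√3 ℏ ≈ 3.464ℏ.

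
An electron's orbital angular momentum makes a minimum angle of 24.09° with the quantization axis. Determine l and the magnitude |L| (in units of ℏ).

l = 5, |L| = √30 ℏ ≈ 5.477ℏ

At minimum angle, m_l = l, so cos θ = l/√(l(l+1)); cos²θ = l/(l+1) = 0.8334.
l = cos²θ/sin²θ ≈ 5.
Then |L| = ℏ√(5·6) = √30 ℏ.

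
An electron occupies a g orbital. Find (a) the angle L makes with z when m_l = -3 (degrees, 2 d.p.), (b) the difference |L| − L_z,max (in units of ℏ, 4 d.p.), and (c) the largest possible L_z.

The letter g corresponds to l = 4.
For m_l = -3: cos θ = -3/√20, θ ≈ 132.13°.
|L| − L_z,max = (2√5 − 4)ℏ ≈ 0.4721ℏ.
L_z,max = lℏ = 4ℏ.

θ(m_l=-3) ≈ 132.13°; |L|−L_z,max ≈ 0.4721ℏ; L_z,max = 4ℏ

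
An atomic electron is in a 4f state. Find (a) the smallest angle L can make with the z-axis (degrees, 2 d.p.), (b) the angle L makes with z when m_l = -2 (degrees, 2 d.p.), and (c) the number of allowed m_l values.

θ_min ≈ 30.00°; θ(m_l=-2) ≈ 125.26°; 7 values

4f means n = 4, l = 3.
cos θ_min = 3/√12, so θ_min ≈ 30.00°.
For m_l = -2: cos θ = -2/√12, θ ≈ 125.26°.
There are 2l+1 = 7 values of m_l.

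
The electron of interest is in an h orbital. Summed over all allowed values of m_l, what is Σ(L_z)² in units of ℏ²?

For an h orbital, l = 5.
The allowed m_l values are -5, -4, -3, -2, -1, 0, 1, 2, 3, 4, 5.
Σ m_l² = 2·(1 + 4 + 9 + 16 + 25) = 110.

Σ(L_z)² = 110 ℏ²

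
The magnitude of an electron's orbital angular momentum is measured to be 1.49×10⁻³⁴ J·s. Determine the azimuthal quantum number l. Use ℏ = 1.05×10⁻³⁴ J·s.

In units of ℏ, |L| ≈ 1.419.
Set l(l+1) = 2.01; the integer solution is l = 1.

l = 1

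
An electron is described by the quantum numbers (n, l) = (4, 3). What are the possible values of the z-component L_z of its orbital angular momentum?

L_z = m_l ℏ with m_l ranging from −l to +l in integer steps.
For l = 3: m_l ∈ {-3, -2, -1, 0, 1, 2, 3}.

L_z ∈ {−3ℏ, −2ℏ, −ℏ, 0, ℏ, 2ℏ, 3ℏ}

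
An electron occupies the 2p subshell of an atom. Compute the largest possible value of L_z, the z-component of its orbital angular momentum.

2p means n = 2, l = 1.
L_z = m_l ℏ with m_l ∈ {−1, …, 1}; the maximum is m_l = 1.

L_z,max = 1ℏ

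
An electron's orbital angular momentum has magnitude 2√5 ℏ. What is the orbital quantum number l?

|L| = ℏ√(l(l+1)), so l(l+1) = 20.
l² + l − 20 = 0 ⇒ l = 4.

l = 4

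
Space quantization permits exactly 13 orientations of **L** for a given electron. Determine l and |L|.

l = 6, |L| = √42 ℏ ≈ 6.481ℏ

13 = 2l + 1, so l = (13−1)/2 = 6.
|L| = ℏ√(l(l+1)) = ℏ√(6·7) = √42 ℏ.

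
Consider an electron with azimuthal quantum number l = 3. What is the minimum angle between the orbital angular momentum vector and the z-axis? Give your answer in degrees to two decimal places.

θ_min ≈ 30.00°

|L|² = l(l+1)ℏ² = 12ℏ², so |L| = 2√3 ℏ.
The smallest angle corresponds to the largest L_z, i.e. m_l = l = 3, giving L_z = 3ℏ.
cos θ_min = 3/√12, so θ_min ≈ 30.00°.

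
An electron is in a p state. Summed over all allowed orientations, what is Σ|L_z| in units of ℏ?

Σ|L_z| = 2 ℏ

For a p orbital, l = 1.
m_l ∈ {-1, 0, 1}.
Σ|m_l| = 2·1(1+1)/2 = 2.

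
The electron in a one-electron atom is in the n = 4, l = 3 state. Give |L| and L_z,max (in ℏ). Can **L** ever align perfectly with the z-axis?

|L| = 2√3 ℏ ≈ 3.4641ℏ, while L_z,max = lℏ = 3ℏ.
Since |L| > L_z,max, the vector can never point exactly along z; the closest it comes is θ_min = arccos(3/√12) ≈ 30.0°.

No: L_z,max = 3ℏ < |L| = 2√3 ℏ ≈ 3.464ℏ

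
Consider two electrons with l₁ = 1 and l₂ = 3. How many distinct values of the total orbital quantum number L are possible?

3

The total orbital quantum number L ranges from |l₁ − l₂| to l₁ + l₂ in integer steps.
L ∈ {2, 3, 4}.
That is 3 values.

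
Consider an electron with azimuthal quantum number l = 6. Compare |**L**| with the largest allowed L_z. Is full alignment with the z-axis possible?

|L| = √42 ℏ ≈ 6.4807ℏ, while L_z,max = lℏ = 6ℏ.
Since |L| > L_z,max, the vector can never point exactly along z; the closest it comes is θ_min = arccos(6/√42) ≈ 22.2°.

No: L_z,max = 6ℏ < |L| = √42 ℏ ≈ 6.481ℏ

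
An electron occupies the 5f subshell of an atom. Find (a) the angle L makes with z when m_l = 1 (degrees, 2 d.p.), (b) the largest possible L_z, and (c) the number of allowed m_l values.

For 5f, l = 3.
For m_l = 1: cos θ = 1/√12, θ ≈ 73.22°.
L_z,max = lℏ = 3ℏ.
There are 2l+1 = 7 values of m_l.

θ(m_l=1) ≈ 73.22°; L_z,max = 3ℏ; 7 values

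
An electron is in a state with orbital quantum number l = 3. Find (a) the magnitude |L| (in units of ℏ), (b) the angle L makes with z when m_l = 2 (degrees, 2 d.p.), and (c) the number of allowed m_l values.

|L| = 2√3 ℏ ≈ 3.464ℏ; θ(m_l=2) ≈ 54.74°; 7 values

|L| = ℏ√(3·4) = 2√3 ℏ ≈ 3.464ℏ.
For m_l = 2: cos θ = 2/√12, θ ≈ 54.74°.
There are 2l+1 = 7 values of m_l.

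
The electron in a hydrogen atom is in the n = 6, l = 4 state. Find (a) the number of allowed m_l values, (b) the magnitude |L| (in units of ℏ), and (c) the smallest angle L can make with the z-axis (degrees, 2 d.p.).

There are 2l+1 = 9 values of m_l.
|L| = ℏ√(4·5) = 2√5 ℏ ≈ 4.472ℏ.
cos θ_min = 4/√20, so θ_min ≈ 26.57°.

9 values; |L| = 2√5 ℏ ≈ 4.472ℏ; θ_min ≈ 26.57°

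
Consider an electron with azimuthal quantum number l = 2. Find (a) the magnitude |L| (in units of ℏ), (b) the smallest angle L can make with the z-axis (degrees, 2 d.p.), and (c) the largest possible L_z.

|L| = √6 ℏ ≈ 2.449ℏ; θ_min ≈ 35.26°; L_z,max = 2ℏ

|L| = ℏ√(2·3) = √6 ℏ ≈ 2.449ℏ.
cos θ_min = 2/√6, so θ_min ≈ 35.26°.
L_z,max = lℏ = 2ℏ.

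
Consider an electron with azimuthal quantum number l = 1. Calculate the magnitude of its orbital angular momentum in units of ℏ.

|L| = √2 ℏ ≈ 1.414ℏ

|L| = ℏ√(l(l+1)) = ℏ√(1·2) = √2 ℏ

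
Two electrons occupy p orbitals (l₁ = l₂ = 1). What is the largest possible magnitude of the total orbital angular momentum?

|L_tot|_max = √6 ℏ ≈ 2.449ℏ

Angular momentum addition gives L = |l₁ − l₂|, …, l₁ + l₂.
L ∈ {0, 1, 2}.
The largest magnitude corresponds to L = 2: |L_tot| = ℏ√(2·3) = √6 ℏ.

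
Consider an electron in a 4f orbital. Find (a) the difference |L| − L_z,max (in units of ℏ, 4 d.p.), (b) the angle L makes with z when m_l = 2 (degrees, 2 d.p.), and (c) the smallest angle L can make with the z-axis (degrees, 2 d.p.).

|L|−L_z,max ≈ 0.4641ℏ; θ(m_l=2) ≈ 54.74°; θ_min ≈ 30.00°

The 4f subshell has l = 3.
|L| − L_z,max = (2√3 − 3)ℏ ≈ 0.4641ℏ.
For m_l = 2: cos θ = 2/√12, θ ≈ 54.74°.
cos θ_min = 3/√12, so θ_min ≈ 30.00°.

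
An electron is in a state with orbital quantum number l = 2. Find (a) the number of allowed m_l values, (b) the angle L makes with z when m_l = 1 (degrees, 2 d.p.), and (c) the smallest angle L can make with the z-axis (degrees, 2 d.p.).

There are 2l+1 = 5 values of m_l.
For m_l = 1: cos θ = 1/√6, θ ≈ 65.91°.
cos θ_min = 2/√6, so θ_min ≈ 35.26°.

5 values; θ(m_l=1) ≈ 65.91°; θ_min ≈ 35.26°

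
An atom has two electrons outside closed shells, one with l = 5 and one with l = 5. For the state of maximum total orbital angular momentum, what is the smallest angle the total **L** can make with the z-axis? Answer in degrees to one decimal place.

L runs from |5 − 5| = 0 to 5 + 5 = 10.
So L can be 0, 1, 2, 3, 4, 5, 6, 7, 8, 9, 10.
The maximum is L = 10, with |L_tot| = ℏ√(10·11) = √110 ℏ.
The minimum angle with z is arccos(10/√110) ≈ 17.5°.

θ_min ≈ 17.5°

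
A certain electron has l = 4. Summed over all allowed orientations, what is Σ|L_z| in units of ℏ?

Σ|L_z| = 20 ℏ

m_l ∈ {-4, -3, -2, -1, 0, 1, 2, 3, 4}.
Σ|m_l| = l(l+1) = 20.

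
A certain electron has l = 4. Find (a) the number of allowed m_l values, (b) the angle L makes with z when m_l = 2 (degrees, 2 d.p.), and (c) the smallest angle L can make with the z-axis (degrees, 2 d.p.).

There are 2l+1 = 9 values of m_l.
For m_l = 2: cos θ = 2/√20, θ ≈ 63.43°.
cos θ_min = 4/√20, so θ_min ≈ 26.57°.

9 values; θ(m_l=2) ≈ 63.43°; θ_min ≈ 26.57°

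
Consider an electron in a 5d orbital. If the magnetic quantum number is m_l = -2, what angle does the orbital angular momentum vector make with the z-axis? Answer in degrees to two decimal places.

θ ≈ 144.74°

For 5d, l = 2.
|L|² = l(l+1)ℏ² = 6ℏ², so |L| = √6 ℏ.
L_z = m_l ℏ = −2ℏ.
cos θ = L_z/|L| = -2/√6, so θ ≈ 144.74°.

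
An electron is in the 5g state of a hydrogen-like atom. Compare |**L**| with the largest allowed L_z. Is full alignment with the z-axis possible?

The 5g subshell has l = 4.
|L| = 2√5 ℏ ≈ 4.4721ℏ, while L_z,max = lℏ = 4ℏ.
Since |L| > L_z,max, the vector can never point exactly along z; the closest it comes is θ_min = arccos(4/√20) ≈ 26.6°.

No: L_z,max = 4ℏ < |L| = 2√5 ℏ ≈ 4.472ℏ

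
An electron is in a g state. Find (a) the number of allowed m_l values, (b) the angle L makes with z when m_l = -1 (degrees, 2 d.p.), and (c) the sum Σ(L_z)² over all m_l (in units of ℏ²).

9 values; θ(m_l=-1) ≈ 102.92°; Σ(L_z)² = 60 ℏ²

A g state has l = 4.
There are 2l+1 = 9 values of m_l.
For m_l = -1: cos θ = -1/√20, θ ≈ 102.92°.
Σ m_l² = 60, so Σ(L_z)² = 60 ℏ².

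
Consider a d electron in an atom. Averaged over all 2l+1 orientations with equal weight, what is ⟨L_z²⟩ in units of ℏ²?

⟨L_z²⟩ = 2 ℏ²

For a d orbital, l = 2.
m_l ∈ {-2, -1, 0, 1, 2}.
Average of L_z² over 5 states: 10/5 ℏ² = 2 ℏ².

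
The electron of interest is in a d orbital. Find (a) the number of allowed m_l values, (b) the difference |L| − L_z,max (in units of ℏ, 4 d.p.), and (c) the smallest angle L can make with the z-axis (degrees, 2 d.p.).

5 values; |L|−L_z,max ≈ 0.4495ℏ; θ_min ≈ 35.26°

A d state has l = 2.
There are 2l+1 = 5 values of m_l.
|L| − L_z,max = (√6 − 2)ℏ ≈ 0.4495ℏ.
cos θ_min = 2/√6, so θ_min ≈ 35.26°.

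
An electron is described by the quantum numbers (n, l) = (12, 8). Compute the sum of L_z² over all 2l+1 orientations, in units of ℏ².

Σ(L_z)² = 408 ℏ²

m_l ∈ {-8, -7, -6, -5, -4, -3, -2, -1, 0, 1, 2, 3, 4, 5, 6, 7, 8}.
Σ m_l² = l(l+1)(2l+1)/3 = 8·9·17/3 = 408.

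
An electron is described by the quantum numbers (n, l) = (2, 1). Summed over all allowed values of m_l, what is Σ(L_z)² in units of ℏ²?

m_l ∈ {-1, 0, 1}.
Σ m_l² = l(l+1)(2l+1)/3 = 1·2·3/3 = 2.

Σ(L_z)² = 2 ℏ²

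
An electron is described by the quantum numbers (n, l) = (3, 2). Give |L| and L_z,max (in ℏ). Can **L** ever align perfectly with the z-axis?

|L| = √6 ℏ ≈ 2.4495ℏ, while L_z,max = lℏ = 2ℏ.
Since |L| > L_z,max, the vector can never point exactly along z; the closest it comes is θ_min = arccos(2/√6) ≈ 35.3°.

No: L_z,max = 2ℏ < |L| = √6 ℏ ≈ 2.449ℏ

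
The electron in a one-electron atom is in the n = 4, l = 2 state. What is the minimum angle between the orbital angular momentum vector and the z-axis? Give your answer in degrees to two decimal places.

θ_min ≈ 35.26°

|L|² = l(l+1)ℏ² = 6ℏ², so |L| = √6 ℏ.
The smallest angle corresponds to the largest L_z, i.e. m_l = l = 2, giving L_z = 2ℏ.
cos θ_min = 2/√6, so θ_min ≈ 35.26°.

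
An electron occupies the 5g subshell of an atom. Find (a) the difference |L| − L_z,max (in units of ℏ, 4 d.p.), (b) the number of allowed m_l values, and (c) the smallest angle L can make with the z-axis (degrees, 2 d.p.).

|L|−L_z,max ≈ 0.4721ℏ; 9 values; θ_min ≈ 26.57°

For 5g, l = 4.
|L| − L_z,max = (2√5 − 4)ℏ ≈ 0.4721ℏ.
There are 2l+1 = 9 values of m_l.
cos θ_min = 4/√20, so θ_min ≈ 26.57°.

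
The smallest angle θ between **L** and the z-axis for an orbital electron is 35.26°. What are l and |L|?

At minimum angle, m_l = l, so cos θ = l/√(l(l+1)); cos²θ = l/(l+1) = 0.6667.
Solving: l = 2.
Then |L| = ℏ√(2·3) = √6 ℏ.

l = 2, |L| = √6 ℏ ≈ 2.449ℏ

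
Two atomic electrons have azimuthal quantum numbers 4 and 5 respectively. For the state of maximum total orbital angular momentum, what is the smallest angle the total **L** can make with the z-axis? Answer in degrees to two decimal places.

By the triangle rule, |l₁ − l₂| ≤ L ≤ l₁ + l₂.
L ∈ {1, 2, 3, 4, 5, 6, 7, 8, 9}.
The maximum is L = 9, with |L_tot| = ℏ√(9·10) = 3√10 ℏ.
The minimum angle with z is arccos(9/√90) ≈ 18.43°.

θ_min ≈ 18.43°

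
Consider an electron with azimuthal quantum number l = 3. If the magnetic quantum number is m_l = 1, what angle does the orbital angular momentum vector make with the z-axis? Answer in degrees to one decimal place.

|L|² = l(l+1)ℏ² = 12ℏ², so |L| = 2√3 ℏ.
L_z = m_l ℏ = 1ℏ.
cos θ = L_z/|L| = 1/√12, so θ ≈ 73.2°.

θ ≈ 73.2°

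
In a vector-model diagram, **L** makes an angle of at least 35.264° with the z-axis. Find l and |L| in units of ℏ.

cos θ_min = l/√(l(l+1)) = √(l/(l+1)), so l/(l+1) = cos²(35.264°) = 0.6667.
Thus l = 0.6667/(1 − 0.6667) ≈ 2.
Then |L| = ℏ√(2·3) = √6 ℏ.

l = 2, |L| = √6 ℏ ≈ 2.449ℏ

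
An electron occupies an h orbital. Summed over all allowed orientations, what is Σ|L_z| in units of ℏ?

Σ|L_z| = 30 ℏ

H corresponds to l = 5.
m_l ∈ {-5, -4, -3, -2, -1, 0, 1, 2, 3, 4, 5}.
Σ|m_l| = 2·5(5+1)/2 = 30.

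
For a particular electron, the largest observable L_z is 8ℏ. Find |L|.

|L| = 6√2 ℏ ≈ 8.485ℏ

Since max m_l = l, l = 8.
|L| = ℏ√(l(l+1)) = 6√2 ℏ.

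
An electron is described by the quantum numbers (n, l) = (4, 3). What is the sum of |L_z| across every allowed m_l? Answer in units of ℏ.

Σ|L_z| = 12 ℏ

The allowed m_l values are -3, -2, -1, 0, 1, 2, 3.
Σ|m_l| = 2·3(3+1)/2 = 12.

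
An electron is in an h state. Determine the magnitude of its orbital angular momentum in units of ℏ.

For an h orbital, l = 5.
|L| = ℏ√(l(l+1)) = ℏ√(5·6) = √30 ℏ

|L| = √30 ℏ ≈ 5.477ℏ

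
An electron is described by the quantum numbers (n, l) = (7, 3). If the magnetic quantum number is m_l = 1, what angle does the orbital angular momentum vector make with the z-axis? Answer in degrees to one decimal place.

θ ≈ 73.2°

|L| = ℏ√(l(l+1)) = 2√3 ℏ.
L_z = m_l ℏ = 1ℏ.
cos θ = L_z/|L| = 1/√12, so θ ≈ 73.2°.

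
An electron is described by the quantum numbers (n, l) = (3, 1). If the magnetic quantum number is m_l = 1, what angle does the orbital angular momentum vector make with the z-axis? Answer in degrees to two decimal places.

|L|² = l(l+1)ℏ² = 2ℏ², so |L| = √2 ℏ.
L_z = m_l ℏ = 1ℏ.
cos θ = L_z/|L| = 1/√2, so θ ≈ 45.00°.

θ ≈ 45.00°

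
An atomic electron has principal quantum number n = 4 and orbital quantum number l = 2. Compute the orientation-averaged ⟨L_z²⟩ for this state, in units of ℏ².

The allowed m_l values are -2, -1, 0, 1, 2.
Average of L_z² over 5 states: 10/5 ℏ² = 2 ℏ².

⟨L_z²⟩ = 2 ℏ²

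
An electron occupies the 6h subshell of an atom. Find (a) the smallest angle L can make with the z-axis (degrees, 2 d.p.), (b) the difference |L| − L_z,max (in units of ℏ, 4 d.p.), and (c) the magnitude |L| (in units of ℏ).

θ_min ≈ 24.09°; |L|−L_z,max ≈ 0.4772ℏ; |L| = √30 ℏ ≈ 5.477ℏ

6h means n = 6, l = 5.
cos θ_min = 5/√30, so θ_min ≈ 24.09°.
|L| − L_z,max = (√30 − 5)ℏ ≈ 0.4772ℏ.
|L| = ℏ√(5·6) = √30 ℏ ≈ 5.477ℏ.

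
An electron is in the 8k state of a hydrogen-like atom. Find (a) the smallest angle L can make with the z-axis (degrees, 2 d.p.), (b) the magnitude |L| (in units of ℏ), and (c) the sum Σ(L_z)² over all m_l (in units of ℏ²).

8k means n = 8, l = 7.
cos θ_min = 7/√56, so θ_min ≈ 20.70°.
|L| = ℏ√(7·8) = 2√14 ℏ ≈ 7.483ℏ.
Σ m_l² = 280, so Σ(L_z)² = 280 ℏ².

θ_min ≈ 20.70°; |L| = 2√14 ℏ ≈ 7.483ℏ; Σ(L_z)² = 280 ℏ²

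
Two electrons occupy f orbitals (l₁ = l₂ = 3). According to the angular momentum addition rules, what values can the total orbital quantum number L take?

Angular momentum addition gives L = |l₁ − l₂|, …, l₁ + l₂.
So L can be 0, 1, 2, 3, 4, 5, 6.

L = 0, 1, 2, 3, 4, 5, 6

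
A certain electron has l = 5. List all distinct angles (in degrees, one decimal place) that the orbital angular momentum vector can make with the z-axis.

|L| = ℏ√(l(l+1)) = √30 ℏ.
cos θ = m_l/√30 for each m_l ∈ {-5, -4, -3, -2, -1, 0, 1, 2, 3, 4, 5}.

θ ∈ {24.1°, 43.1°, 56.8°, 68.6°, 79.5°, 90.0°, 100.5°, 111.4°, 123.2°, 136.9°, 155.9°}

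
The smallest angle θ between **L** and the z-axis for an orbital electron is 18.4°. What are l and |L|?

l = 9, |L| = 3√10 ℏ ≈ 9.487ℏ

cos θ_min = l/√(l(l+1)) = √(l/(l+1)), so l/(l+1) = cos²(18.4°) = 0.9004.
Thus l = 0.9004/(1 − 0.9004) ≈ 9.
Then |L| = ℏ√(9·10) = 3√10 ℏ.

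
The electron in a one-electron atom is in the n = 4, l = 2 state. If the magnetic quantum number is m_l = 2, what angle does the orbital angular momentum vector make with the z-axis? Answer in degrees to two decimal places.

θ ≈ 35.26°

|L| = ℏ√(l(l+1)) = √6 ℏ.
L_z = m_l ℏ = 2ℏ.
cos θ = L_z/|L| = 2/√6, so θ ≈ 35.26°.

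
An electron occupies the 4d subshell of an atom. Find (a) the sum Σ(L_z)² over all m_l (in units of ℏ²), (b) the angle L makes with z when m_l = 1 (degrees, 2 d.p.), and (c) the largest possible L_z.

Σ(L_z)² = 10 ℏ²; θ(m_l=1) ≈ 65.91°; L_z,max = 2ℏ

For 4d, l = 2.
Σ m_l² = 10, so Σ(L_z)² = 10 ℏ².
For m_l = 1: cos θ = 1/√6, θ ≈ 65.91°.
L_z,max = lℏ = 2ℏ.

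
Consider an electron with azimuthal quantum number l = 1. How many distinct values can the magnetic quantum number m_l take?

3

The number of m_l values is 2l + 1 = 2·1 + 1 = 3.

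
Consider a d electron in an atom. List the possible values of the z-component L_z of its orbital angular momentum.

L_z ∈ {−2ℏ, −ℏ, 0, ℏ, 2ℏ}

For a d orbital, l = 2.
L_z = m_l ℏ with m_l ranging from −l to +l in integer steps.
For l = 2: m_l ∈ {-2, -1, 0, 1, 2}.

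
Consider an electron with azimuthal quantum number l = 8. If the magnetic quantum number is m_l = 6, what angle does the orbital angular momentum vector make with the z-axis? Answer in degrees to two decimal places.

|L| = √(l(l+1)) ℏ = 6√2 ℏ.
L_z = m_l ℏ = 6ℏ.
cos θ = L_z/|L| = 6/√72, so θ ≈ 45.00°.

θ ≈ 45.00°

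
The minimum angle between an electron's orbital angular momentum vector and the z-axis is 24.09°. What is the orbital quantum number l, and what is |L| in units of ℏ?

cos θ_min = l/√(l(l+1)) = √(l/(l+1)), so l/(l+1) = cos²(24.09°) = 0.8334.
Thus l = 0.8334/(1 − 0.8334) ≈ 5.
Then |L| = ℏ√(5·6) = √30 ℏ.

l = 5, |L| = √30 ℏ ≈ 5.477ℏ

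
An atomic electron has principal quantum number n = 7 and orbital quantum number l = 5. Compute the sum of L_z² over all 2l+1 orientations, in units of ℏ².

Σ(L_z)² = 110 ℏ²

m_l runs from −5 to 5, i.e. {-5, -4, -3, -2, -1, 0, 1, 2, 3, 4, 5}.
Σ m_l² = l(l+1)(2l+1)/3 = 5·6·11/3 = 110.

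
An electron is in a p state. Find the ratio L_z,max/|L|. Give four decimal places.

For a p orbital, l = 1.
|L| = √2 ℏ ≈ 1.4142ℏ, while L_z,max = lℏ = 1ℏ.
L_z,max/|L| = 1/√2 = 0.7071.

L_z,max/|L| = 0.7071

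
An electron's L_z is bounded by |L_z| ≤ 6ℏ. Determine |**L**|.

|L| = √42 ℏ ≈ 6.481ℏ

Since max m_l = l, l = 6.
Then |L| = ℏ√(6·7) = √42 ℏ.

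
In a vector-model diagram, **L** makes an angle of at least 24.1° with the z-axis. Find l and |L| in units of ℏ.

At minimum angle, m_l = l, so cos θ = l/√(l(l+1)); cos²θ = l/(l+1) = 0.8333.
Solving: l = 5.
Then |L| = ℏ√(5·6) = √30 ℏ.

l = 5, |L| = √30 ℏ ≈ 5.477ℏ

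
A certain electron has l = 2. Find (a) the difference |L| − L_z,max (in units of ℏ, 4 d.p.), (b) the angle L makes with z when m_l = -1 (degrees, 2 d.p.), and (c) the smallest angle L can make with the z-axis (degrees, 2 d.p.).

|L|−L_z,max ≈ 0.4495ℏ; θ(m_l=-1) ≈ 114.09°; θ_min ≈ 35.26°

|L| − L_z,max = (√6 − 2)ℏ ≈ 0.4495ℏ.
For m_l = -1: cos θ = -1/√6, θ ≈ 114.09°.
cos θ_min = 2/√6, so θ_min ≈ 35.26°.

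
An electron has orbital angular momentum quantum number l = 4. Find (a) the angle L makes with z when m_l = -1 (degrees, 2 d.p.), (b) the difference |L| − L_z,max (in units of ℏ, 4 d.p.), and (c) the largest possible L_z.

For m_l = -1: cos θ = -1/√20, θ ≈ 102.92°.
|L| − L_z,max = (2√5 − 4)ℏ ≈ 0.4721ℏ.
L_z,max = lℏ = 4ℏ.

θ(m_l=-1) ≈ 102.92°; |L|−L_z,max ≈ 0.4721ℏ; L_z,max = 4ℏ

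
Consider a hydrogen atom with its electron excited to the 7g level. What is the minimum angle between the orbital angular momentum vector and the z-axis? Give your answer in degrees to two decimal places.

The 7g level has l = 4.
|L| = ℏ√(l(l+1)) = 2√5 ℏ.
The smallest angle corresponds to the largest L_z, i.e. m_l = l = 4, giving L_z = 4ℏ.
cos θ_min = 4/√20, so θ_min ≈ 26.57°.

θ_min ≈ 26.57°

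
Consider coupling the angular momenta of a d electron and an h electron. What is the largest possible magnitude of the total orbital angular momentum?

L runs from |2 − 5| = 3 to 2 + 5 = 7.
So L can be 3, 4, 5, 6, 7.
The largest magnitude corresponds to L = 7: |L_tot| = ℏ√(7·8) = 2√14 ℏ.

|L_tot|_max = 2√14 ℏ ≈ 7.483ℏ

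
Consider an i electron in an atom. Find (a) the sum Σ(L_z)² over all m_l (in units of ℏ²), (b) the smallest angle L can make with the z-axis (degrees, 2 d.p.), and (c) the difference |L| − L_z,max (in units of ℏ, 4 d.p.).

Σ(L_z)² = 182 ℏ²; θ_min ≈ 22.21°; |L|−L_z,max ≈ 0.4807ℏ

The letter i corresponds to l = 6.
Σ m_l² = 182, so Σ(L_z)² = 182 ℏ².
cos θ_min = 6/√42, so θ_min ≈ 22.21°.
|L| − L_z,max = (√42 − 6)ℏ ≈ 0.4807ℏ.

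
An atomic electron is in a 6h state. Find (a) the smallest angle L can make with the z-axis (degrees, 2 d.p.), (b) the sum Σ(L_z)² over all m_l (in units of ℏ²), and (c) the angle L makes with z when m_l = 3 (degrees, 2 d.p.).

The 6h subshell has l = 5.
cos θ_min = 5/√30, so θ_min ≈ 24.09°.
Σ m_l² = 110, so Σ(L_z)² = 110 ℏ².
For m_l = 3: cos θ = 3/√30, θ ≈ 56.79°.

θ_min ≈ 24.09°; Σ(L_z)² = 110 ℏ²; θ(m_l=3) ≈ 56.79°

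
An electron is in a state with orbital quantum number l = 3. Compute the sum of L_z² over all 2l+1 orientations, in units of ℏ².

m_l ∈ {-3, -2, -1, 0, 1, 2, 3}.
Summing m² from −3 to 3: Σ m_l² = 28.

Σ(L_z)² = 28 ℏ²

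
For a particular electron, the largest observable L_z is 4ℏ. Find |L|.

L_z,max = lℏ, so l = 4.
Then |L| = ℏ√(4·5) = 2√5 ℏ.

|L| = 2√5 ℏ ≈ 4.472ℏ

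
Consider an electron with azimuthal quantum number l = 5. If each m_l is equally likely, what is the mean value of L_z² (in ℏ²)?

The allowed m_l values are -5, -4, -3, -2, -1, 0, 1, 2, 3, 4, 5.
Average of L_z² over 11 states: 110/11 ℏ² = 10 ℏ².

⟨L_z²⟩ = 10 ℏ²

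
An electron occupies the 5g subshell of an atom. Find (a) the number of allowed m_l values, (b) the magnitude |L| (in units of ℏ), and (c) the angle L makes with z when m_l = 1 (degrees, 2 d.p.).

For 5g, l = 4.
There are 2l+1 = 9 values of m_l.
|L| = ℏ√(4·5) = 2√5 ℏ ≈ 4.472ℏ.
For m_l = 1: cos θ = 1/√20, θ ≈ 77.08°.

9 values; |L| = 2√5 ℏ ≈ 4.472ℏ; θ(m_l=1) ≈ 77.08°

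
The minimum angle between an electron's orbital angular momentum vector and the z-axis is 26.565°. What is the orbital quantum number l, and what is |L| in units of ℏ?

At minimum angle, m_l = l, so cos θ = l/√(l(l+1)); cos²θ = l/(l+1) = 0.8000.
Solving: l = 4.
Then |L| = ℏ√(4·5) = 2√5 ℏ.

l = 4, |L| = 2√5 ℏ ≈ 4.472ℏ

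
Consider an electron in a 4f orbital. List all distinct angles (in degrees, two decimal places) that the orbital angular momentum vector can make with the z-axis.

The 4f subshell has l = 3.
|L| = √(l(l+1)) ℏ = 2√3 ℏ.
cos θ = m_l/√12 for each m_l ∈ {-3, -2, -1, 0, 1, 2, 3}.

θ ∈ {30.00°, 54.74°, 73.22°, 90.00°, 106.78°, 125.26°, 150.00°}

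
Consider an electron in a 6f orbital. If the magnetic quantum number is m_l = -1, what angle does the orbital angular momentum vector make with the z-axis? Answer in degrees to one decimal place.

The 6f subshell has l = 3.
|L| = ℏ√(l(l+1)) = 2√3 ℏ.
L_z = m_l ℏ = −1ℏ.
cos θ = L_z/|L| = -1/√12, so θ ≈ 106.8°.

θ ≈ 106.8°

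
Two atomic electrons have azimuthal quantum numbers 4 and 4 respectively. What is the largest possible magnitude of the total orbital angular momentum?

|L_tot|_max = 6√2 ℏ ≈ 8.485ℏ

The total orbital quantum number L ranges from |l₁ − l₂| to l₁ + l₂ in integer steps.
L ∈ {0, 1, 2, 3, 4, 5, 6, 7, 8}.
The largest magnitude corresponds to L = 8: |L_tot| = ℏ√(8·9) = 6√2 ℏ.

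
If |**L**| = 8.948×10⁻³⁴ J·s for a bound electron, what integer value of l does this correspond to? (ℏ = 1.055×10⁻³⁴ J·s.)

Dividing by ℏ: |L|/ℏ ≈ 8.482.
Set l(l+1) = 71.94; the integer solution is l = 8.

l = 8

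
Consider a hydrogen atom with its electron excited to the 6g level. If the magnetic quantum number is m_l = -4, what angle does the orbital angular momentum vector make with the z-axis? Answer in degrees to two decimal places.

The 6g level has l = 4.
|L| = √(l(l+1)) ℏ = 2√5 ℏ.
L_z = m_l ℏ = −4ℏ.
cos θ = L_z/|L| = -4/√20, so θ ≈ 153.43°.

θ ≈ 153.43°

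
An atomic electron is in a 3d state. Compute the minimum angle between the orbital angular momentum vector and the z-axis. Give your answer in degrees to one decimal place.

The 3d subshell has l = 2.
|L| = ℏ√(l(l+1)) = √6 ℏ.
The smallest angle corresponds to the largest L_z, i.e. m_l = l = 2, giving L_z = 2ℏ.
cos θ_min = 2/√6, so θ_min ≈ 35.3°.

θ_min ≈ 35.3°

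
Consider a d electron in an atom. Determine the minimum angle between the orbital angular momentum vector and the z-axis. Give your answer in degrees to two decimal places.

A d state has l = 2.
|L| = ℏ√(l(l+1)) = √6 ℏ.
The smallest angle corresponds to the largest L_z, i.e. m_l = l = 2, giving L_z = 2ℏ.
cos θ_min = 2/√6, so θ_min ≈ 35.26°.

θ_min ≈ 35.26°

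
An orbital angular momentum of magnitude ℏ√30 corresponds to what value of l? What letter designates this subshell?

l = 5 (h orbital)

|L| = ℏ√(l(l+1)), so l(l+1) = 30.
Solving: l = 5.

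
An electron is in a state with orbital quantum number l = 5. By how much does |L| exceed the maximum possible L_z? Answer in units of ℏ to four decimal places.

|L| = √30 ℏ ≈ 5.4772ℏ, while L_z,max = lℏ = 5ℏ.
The difference is (√30 − 5)ℏ ≈ 0.4772ℏ.

|L| − L_z,max ≈ 0.4772ℏ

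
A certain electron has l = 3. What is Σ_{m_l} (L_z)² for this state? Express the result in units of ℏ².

m_l runs from −3 to 3, i.e. {-3, -2, -1, 0, 1, 2, 3}.
Summing m² from −3 to 3: Σ m_l² = 28.

Σ(L_z)² = 28 ℏ²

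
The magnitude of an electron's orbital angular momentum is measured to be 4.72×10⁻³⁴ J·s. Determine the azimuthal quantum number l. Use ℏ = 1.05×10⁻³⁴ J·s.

l = 4

|L|/ℏ = (4.72×10⁻³⁴)/(1.05×10⁻³⁴) ≈ 4.495.
Set l(l+1) = 20.21; the integer solution is l = 4.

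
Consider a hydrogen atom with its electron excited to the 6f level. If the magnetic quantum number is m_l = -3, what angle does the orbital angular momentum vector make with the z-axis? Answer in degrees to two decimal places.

θ ≈ 150.00°

The 6f level has l = 3.
|L| = ℏ√(l(l+1)) = 2√3 ℏ.
L_z = m_l ℏ = −3ℏ.
cos θ = L_z/|L| = -3/√12, so θ ≈ 150.00°.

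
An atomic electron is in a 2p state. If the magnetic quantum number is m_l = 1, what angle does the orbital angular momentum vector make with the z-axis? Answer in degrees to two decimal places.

For 2p, l = 1.
|L| = √(l(l+1)) ℏ = √2 ℏ.
L_z = m_l ℏ = 1ℏ.
cos θ = L_z/|L| = 1/√2, so θ ≈ 45.00°.

θ ≈ 45.00°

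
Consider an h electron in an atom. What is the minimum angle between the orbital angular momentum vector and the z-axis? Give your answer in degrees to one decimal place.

θ_min ≈ 24.1°

For an h orbital, l = 5.
|L| = ℏ√(l(l+1)) = √30 ℏ.
The smallest angle corresponds to the largest L_z, i.e. m_l = l = 5, giving L_z = 5ℏ.
cos θ_min = 5/√30, so θ_min ≈ 24.1°.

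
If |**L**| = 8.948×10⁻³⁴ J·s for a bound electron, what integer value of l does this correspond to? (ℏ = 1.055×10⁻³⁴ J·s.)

In units of ℏ, |L| ≈ 8.482.
(|L|/ℏ)² = l(l+1) ≈ 71.94 ⇒ l = 8.

l = 8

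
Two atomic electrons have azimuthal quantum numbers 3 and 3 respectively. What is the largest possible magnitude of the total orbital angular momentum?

L runs from |3 − 3| = 0 to 3 + 3 = 6.
L ∈ {0, 1, 2, 3, 4, 5, 6}.
The largest magnitude corresponds to L = 6: |L_tot| = ℏ√(6·7) = √42 ℏ.

|L_tot|_max = √42 ℏ ≈ 6.481ℏ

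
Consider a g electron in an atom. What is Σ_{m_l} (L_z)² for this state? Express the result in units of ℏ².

Σ(L_z)² = 60 ℏ²

For a g orbital, l = 4.
m_l runs from −4 to 4, i.e. {-4, -3, -2, -1, 0, 1, 2, 3, 4}.
Σ m_l² = 2·(1 + 4 + 9 + 16) = 60.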